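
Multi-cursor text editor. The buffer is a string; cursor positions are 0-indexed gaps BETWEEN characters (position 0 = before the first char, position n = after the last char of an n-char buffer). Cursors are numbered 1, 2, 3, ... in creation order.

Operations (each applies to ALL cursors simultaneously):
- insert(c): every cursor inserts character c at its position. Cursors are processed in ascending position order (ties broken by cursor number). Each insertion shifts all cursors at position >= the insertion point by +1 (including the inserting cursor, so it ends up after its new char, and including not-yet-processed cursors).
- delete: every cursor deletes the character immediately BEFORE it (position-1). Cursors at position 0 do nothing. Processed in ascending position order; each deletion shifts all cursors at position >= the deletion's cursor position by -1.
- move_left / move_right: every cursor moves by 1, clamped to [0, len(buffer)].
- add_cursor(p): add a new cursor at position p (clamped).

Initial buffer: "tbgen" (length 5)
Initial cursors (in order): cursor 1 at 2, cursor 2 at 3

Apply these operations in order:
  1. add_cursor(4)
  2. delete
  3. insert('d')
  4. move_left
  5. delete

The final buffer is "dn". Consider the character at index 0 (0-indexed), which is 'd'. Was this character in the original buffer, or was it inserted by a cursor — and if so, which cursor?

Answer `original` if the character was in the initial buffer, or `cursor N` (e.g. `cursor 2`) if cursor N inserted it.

Answer: cursor 3

Derivation:
After op 1 (add_cursor(4)): buffer="tbgen" (len 5), cursors c1@2 c2@3 c3@4, authorship .....
After op 2 (delete): buffer="tn" (len 2), cursors c1@1 c2@1 c3@1, authorship ..
After op 3 (insert('d')): buffer="tdddn" (len 5), cursors c1@4 c2@4 c3@4, authorship .123.
After op 4 (move_left): buffer="tdddn" (len 5), cursors c1@3 c2@3 c3@3, authorship .123.
After op 5 (delete): buffer="dn" (len 2), cursors c1@0 c2@0 c3@0, authorship 3.
Authorship (.=original, N=cursor N): 3 .
Index 0: author = 3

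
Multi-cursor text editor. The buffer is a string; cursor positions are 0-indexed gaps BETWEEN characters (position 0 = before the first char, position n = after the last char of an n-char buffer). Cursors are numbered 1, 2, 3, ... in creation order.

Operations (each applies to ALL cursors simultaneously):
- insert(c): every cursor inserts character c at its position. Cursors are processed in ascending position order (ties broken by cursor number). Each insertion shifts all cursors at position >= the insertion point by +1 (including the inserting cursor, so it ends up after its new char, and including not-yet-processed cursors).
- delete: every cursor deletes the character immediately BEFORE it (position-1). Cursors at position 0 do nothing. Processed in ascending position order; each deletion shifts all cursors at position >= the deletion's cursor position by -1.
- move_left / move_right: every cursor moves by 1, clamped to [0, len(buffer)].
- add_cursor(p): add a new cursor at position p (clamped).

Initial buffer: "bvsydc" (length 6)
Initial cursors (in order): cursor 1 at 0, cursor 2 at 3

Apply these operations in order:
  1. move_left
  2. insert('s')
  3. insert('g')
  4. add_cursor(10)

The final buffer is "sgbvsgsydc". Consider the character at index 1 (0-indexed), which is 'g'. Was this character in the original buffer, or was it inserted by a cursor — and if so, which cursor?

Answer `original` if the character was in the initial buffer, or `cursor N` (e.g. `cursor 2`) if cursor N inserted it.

After op 1 (move_left): buffer="bvsydc" (len 6), cursors c1@0 c2@2, authorship ......
After op 2 (insert('s')): buffer="sbvssydc" (len 8), cursors c1@1 c2@4, authorship 1..2....
After op 3 (insert('g')): buffer="sgbvsgsydc" (len 10), cursors c1@2 c2@6, authorship 11..22....
After op 4 (add_cursor(10)): buffer="sgbvsgsydc" (len 10), cursors c1@2 c2@6 c3@10, authorship 11..22....
Authorship (.=original, N=cursor N): 1 1 . . 2 2 . . . .
Index 1: author = 1

Answer: cursor 1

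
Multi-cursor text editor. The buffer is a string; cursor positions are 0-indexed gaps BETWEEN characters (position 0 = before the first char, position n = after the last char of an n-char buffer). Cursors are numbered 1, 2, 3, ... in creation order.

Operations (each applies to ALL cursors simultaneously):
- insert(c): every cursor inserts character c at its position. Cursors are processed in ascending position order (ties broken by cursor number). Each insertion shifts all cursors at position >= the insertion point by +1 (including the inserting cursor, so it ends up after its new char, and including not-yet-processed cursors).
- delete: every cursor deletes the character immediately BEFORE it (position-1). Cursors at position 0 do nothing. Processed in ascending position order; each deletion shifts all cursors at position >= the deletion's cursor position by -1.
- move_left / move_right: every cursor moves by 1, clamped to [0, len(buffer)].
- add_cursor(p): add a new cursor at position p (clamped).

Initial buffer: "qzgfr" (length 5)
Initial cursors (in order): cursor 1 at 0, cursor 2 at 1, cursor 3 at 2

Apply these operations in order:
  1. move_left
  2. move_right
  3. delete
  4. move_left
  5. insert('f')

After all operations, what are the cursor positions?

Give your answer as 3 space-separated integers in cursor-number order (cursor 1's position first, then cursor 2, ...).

After op 1 (move_left): buffer="qzgfr" (len 5), cursors c1@0 c2@0 c3@1, authorship .....
After op 2 (move_right): buffer="qzgfr" (len 5), cursors c1@1 c2@1 c3@2, authorship .....
After op 3 (delete): buffer="gfr" (len 3), cursors c1@0 c2@0 c3@0, authorship ...
After op 4 (move_left): buffer="gfr" (len 3), cursors c1@0 c2@0 c3@0, authorship ...
After op 5 (insert('f')): buffer="fffgfr" (len 6), cursors c1@3 c2@3 c3@3, authorship 123...

Answer: 3 3 3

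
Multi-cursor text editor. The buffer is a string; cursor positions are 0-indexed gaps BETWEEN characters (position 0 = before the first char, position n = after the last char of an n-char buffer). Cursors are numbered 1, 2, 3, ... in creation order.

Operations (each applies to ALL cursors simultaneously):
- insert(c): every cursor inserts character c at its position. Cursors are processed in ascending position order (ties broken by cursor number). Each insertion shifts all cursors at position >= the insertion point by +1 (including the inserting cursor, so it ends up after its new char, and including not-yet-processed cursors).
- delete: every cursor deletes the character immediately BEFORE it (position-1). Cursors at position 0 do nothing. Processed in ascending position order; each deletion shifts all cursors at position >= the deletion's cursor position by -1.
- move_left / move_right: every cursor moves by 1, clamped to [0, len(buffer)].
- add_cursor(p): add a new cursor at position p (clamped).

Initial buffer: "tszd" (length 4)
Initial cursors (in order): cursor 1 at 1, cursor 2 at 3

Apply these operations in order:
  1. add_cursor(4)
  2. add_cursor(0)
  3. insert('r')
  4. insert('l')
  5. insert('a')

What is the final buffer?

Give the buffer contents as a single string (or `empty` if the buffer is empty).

Answer: rlatrlaszrladrla

Derivation:
After op 1 (add_cursor(4)): buffer="tszd" (len 4), cursors c1@1 c2@3 c3@4, authorship ....
After op 2 (add_cursor(0)): buffer="tszd" (len 4), cursors c4@0 c1@1 c2@3 c3@4, authorship ....
After op 3 (insert('r')): buffer="rtrszrdr" (len 8), cursors c4@1 c1@3 c2@6 c3@8, authorship 4.1..2.3
After op 4 (insert('l')): buffer="rltrlszrldrl" (len 12), cursors c4@2 c1@5 c2@9 c3@12, authorship 44.11..22.33
After op 5 (insert('a')): buffer="rlatrlaszrladrla" (len 16), cursors c4@3 c1@7 c2@12 c3@16, authorship 444.111..222.333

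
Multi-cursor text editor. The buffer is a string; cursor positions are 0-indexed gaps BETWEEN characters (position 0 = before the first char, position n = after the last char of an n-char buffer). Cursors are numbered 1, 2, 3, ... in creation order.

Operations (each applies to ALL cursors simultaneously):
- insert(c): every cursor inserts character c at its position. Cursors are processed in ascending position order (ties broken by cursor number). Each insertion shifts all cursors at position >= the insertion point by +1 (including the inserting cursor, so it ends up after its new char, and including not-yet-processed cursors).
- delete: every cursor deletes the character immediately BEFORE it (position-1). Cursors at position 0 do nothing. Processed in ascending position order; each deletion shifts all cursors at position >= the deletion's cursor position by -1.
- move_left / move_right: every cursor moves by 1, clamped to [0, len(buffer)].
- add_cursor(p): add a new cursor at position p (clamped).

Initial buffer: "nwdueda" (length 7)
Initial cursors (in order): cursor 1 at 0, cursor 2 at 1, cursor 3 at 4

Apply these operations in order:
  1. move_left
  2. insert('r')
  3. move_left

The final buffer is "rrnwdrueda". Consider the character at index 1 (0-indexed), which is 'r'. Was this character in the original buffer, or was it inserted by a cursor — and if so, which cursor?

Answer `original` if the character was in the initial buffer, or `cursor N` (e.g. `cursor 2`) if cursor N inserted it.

Answer: cursor 2

Derivation:
After op 1 (move_left): buffer="nwdueda" (len 7), cursors c1@0 c2@0 c3@3, authorship .......
After op 2 (insert('r')): buffer="rrnwdrueda" (len 10), cursors c1@2 c2@2 c3@6, authorship 12...3....
After op 3 (move_left): buffer="rrnwdrueda" (len 10), cursors c1@1 c2@1 c3@5, authorship 12...3....
Authorship (.=original, N=cursor N): 1 2 . . . 3 . . . .
Index 1: author = 2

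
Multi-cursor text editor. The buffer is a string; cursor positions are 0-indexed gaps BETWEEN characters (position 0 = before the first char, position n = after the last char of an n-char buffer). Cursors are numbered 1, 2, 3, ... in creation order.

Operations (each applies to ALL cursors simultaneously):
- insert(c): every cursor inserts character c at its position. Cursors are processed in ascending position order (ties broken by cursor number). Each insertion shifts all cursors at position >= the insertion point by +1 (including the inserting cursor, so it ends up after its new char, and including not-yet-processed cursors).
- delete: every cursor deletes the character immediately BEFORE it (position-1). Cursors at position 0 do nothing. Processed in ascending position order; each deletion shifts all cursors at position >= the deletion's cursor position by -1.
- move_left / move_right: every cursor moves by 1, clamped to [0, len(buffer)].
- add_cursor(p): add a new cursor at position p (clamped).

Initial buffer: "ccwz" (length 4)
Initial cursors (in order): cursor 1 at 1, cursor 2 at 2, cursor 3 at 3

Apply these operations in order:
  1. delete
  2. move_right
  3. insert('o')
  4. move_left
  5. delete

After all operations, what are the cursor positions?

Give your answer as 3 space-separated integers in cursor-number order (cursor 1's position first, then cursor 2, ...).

After op 1 (delete): buffer="z" (len 1), cursors c1@0 c2@0 c3@0, authorship .
After op 2 (move_right): buffer="z" (len 1), cursors c1@1 c2@1 c3@1, authorship .
After op 3 (insert('o')): buffer="zooo" (len 4), cursors c1@4 c2@4 c3@4, authorship .123
After op 4 (move_left): buffer="zooo" (len 4), cursors c1@3 c2@3 c3@3, authorship .123
After op 5 (delete): buffer="o" (len 1), cursors c1@0 c2@0 c3@0, authorship 3

Answer: 0 0 0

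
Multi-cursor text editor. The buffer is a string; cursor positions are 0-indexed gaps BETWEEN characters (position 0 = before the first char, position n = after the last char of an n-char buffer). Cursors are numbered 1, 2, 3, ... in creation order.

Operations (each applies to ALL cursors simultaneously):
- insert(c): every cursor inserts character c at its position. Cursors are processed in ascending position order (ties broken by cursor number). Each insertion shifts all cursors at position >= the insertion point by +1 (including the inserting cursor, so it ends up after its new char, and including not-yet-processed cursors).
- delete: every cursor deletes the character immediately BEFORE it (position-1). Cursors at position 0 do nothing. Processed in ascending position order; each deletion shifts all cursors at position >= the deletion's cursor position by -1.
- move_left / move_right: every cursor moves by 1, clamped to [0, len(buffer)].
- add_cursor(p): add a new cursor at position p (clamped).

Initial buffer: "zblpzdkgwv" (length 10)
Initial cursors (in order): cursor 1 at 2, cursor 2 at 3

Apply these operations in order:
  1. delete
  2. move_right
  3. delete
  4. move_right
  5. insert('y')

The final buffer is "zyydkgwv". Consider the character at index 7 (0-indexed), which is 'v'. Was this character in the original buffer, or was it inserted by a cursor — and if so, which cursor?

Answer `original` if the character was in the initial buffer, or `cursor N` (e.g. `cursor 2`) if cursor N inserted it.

After op 1 (delete): buffer="zpzdkgwv" (len 8), cursors c1@1 c2@1, authorship ........
After op 2 (move_right): buffer="zpzdkgwv" (len 8), cursors c1@2 c2@2, authorship ........
After op 3 (delete): buffer="zdkgwv" (len 6), cursors c1@0 c2@0, authorship ......
After op 4 (move_right): buffer="zdkgwv" (len 6), cursors c1@1 c2@1, authorship ......
After op 5 (insert('y')): buffer="zyydkgwv" (len 8), cursors c1@3 c2@3, authorship .12.....
Authorship (.=original, N=cursor N): . 1 2 . . . . .
Index 7: author = original

Answer: original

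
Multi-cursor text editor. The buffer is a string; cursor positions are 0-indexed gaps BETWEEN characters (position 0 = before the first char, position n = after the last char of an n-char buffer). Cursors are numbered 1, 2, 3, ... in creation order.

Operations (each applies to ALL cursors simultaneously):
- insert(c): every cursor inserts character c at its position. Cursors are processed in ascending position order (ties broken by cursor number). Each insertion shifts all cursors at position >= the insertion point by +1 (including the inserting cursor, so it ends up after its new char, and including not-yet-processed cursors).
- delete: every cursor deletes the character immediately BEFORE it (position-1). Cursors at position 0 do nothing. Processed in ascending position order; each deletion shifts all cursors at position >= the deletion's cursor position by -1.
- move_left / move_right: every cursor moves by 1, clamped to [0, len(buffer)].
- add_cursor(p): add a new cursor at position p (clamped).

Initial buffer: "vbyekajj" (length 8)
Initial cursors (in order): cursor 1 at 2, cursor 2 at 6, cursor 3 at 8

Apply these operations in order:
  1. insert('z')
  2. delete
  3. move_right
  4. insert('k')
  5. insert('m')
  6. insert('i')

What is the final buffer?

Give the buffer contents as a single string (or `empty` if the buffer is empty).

After op 1 (insert('z')): buffer="vbzyekazjjz" (len 11), cursors c1@3 c2@8 c3@11, authorship ..1....2..3
After op 2 (delete): buffer="vbyekajj" (len 8), cursors c1@2 c2@6 c3@8, authorship ........
After op 3 (move_right): buffer="vbyekajj" (len 8), cursors c1@3 c2@7 c3@8, authorship ........
After op 4 (insert('k')): buffer="vbykekajkjk" (len 11), cursors c1@4 c2@9 c3@11, authorship ...1....2.3
After op 5 (insert('m')): buffer="vbykmekajkmjkm" (len 14), cursors c1@5 c2@11 c3@14, authorship ...11....22.33
After op 6 (insert('i')): buffer="vbykmiekajkmijkmi" (len 17), cursors c1@6 c2@13 c3@17, authorship ...111....222.333

Answer: vbykmiekajkmijkmi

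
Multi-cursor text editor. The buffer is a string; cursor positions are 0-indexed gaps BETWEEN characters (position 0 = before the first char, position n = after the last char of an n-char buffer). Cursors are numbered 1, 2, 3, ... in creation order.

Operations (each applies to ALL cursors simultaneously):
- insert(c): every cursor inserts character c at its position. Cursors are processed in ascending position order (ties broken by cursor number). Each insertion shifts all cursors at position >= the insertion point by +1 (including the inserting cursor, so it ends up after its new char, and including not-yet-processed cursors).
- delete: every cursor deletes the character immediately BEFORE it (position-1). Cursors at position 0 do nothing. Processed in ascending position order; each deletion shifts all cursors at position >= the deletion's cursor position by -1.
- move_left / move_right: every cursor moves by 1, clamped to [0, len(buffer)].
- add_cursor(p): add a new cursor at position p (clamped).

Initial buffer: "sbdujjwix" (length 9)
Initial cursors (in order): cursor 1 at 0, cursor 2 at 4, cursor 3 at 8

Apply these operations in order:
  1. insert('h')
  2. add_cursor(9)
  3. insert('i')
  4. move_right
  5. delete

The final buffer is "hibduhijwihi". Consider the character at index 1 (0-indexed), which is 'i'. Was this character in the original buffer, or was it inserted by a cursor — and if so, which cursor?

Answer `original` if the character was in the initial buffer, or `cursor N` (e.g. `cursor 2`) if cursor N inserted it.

After op 1 (insert('h')): buffer="hsbduhjjwihx" (len 12), cursors c1@1 c2@6 c3@11, authorship 1....2....3.
After op 2 (add_cursor(9)): buffer="hsbduhjjwihx" (len 12), cursors c1@1 c2@6 c4@9 c3@11, authorship 1....2....3.
After op 3 (insert('i')): buffer="hisbduhijjwiihix" (len 16), cursors c1@2 c2@8 c4@12 c3@15, authorship 11....22...4.33.
After op 4 (move_right): buffer="hisbduhijjwiihix" (len 16), cursors c1@3 c2@9 c4@13 c3@16, authorship 11....22...4.33.
After op 5 (delete): buffer="hibduhijwihi" (len 12), cursors c1@2 c2@7 c4@10 c3@12, authorship 11...22..433
Authorship (.=original, N=cursor N): 1 1 . . . 2 2 . . 4 3 3
Index 1: author = 1

Answer: cursor 1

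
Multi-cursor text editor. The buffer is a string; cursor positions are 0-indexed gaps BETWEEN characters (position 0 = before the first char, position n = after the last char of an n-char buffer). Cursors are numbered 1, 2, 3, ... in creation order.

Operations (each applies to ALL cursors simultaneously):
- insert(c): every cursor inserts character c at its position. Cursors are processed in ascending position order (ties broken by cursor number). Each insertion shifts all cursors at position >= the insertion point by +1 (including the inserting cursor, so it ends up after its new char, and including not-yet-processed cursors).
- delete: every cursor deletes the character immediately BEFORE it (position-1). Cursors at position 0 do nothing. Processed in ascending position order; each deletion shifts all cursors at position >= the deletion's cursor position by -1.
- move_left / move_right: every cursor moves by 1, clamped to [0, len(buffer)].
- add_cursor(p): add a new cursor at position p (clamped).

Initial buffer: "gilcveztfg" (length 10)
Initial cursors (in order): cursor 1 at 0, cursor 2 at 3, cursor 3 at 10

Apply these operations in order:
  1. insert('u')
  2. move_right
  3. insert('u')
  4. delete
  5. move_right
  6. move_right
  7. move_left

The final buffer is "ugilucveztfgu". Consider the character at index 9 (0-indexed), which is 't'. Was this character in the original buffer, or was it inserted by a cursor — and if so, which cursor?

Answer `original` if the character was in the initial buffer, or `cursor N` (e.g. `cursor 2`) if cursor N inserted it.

After op 1 (insert('u')): buffer="ugilucveztfgu" (len 13), cursors c1@1 c2@5 c3@13, authorship 1...2.......3
After op 2 (move_right): buffer="ugilucveztfgu" (len 13), cursors c1@2 c2@6 c3@13, authorship 1...2.......3
After op 3 (insert('u')): buffer="uguilucuveztfguu" (len 16), cursors c1@3 c2@8 c3@16, authorship 1.1..2.2......33
After op 4 (delete): buffer="ugilucveztfgu" (len 13), cursors c1@2 c2@6 c3@13, authorship 1...2.......3
After op 5 (move_right): buffer="ugilucveztfgu" (len 13), cursors c1@3 c2@7 c3@13, authorship 1...2.......3
After op 6 (move_right): buffer="ugilucveztfgu" (len 13), cursors c1@4 c2@8 c3@13, authorship 1...2.......3
After op 7 (move_left): buffer="ugilucveztfgu" (len 13), cursors c1@3 c2@7 c3@12, authorship 1...2.......3
Authorship (.=original, N=cursor N): 1 . . . 2 . . . . . . . 3
Index 9: author = original

Answer: original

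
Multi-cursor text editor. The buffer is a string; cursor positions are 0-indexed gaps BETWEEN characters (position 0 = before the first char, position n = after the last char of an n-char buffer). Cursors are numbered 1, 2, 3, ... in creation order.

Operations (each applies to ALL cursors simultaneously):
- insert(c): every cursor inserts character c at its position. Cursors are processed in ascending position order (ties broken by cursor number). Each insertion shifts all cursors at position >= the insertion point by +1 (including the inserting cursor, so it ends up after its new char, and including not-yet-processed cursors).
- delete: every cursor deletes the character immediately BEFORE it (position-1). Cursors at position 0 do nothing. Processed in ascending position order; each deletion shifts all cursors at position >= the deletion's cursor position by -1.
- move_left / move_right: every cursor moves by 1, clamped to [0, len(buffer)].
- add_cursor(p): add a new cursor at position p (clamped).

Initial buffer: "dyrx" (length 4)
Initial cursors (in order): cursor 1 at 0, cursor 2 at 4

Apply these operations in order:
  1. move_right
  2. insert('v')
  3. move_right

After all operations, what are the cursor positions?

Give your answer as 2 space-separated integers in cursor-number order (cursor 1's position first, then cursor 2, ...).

After op 1 (move_right): buffer="dyrx" (len 4), cursors c1@1 c2@4, authorship ....
After op 2 (insert('v')): buffer="dvyrxv" (len 6), cursors c1@2 c2@6, authorship .1...2
After op 3 (move_right): buffer="dvyrxv" (len 6), cursors c1@3 c2@6, authorship .1...2

Answer: 3 6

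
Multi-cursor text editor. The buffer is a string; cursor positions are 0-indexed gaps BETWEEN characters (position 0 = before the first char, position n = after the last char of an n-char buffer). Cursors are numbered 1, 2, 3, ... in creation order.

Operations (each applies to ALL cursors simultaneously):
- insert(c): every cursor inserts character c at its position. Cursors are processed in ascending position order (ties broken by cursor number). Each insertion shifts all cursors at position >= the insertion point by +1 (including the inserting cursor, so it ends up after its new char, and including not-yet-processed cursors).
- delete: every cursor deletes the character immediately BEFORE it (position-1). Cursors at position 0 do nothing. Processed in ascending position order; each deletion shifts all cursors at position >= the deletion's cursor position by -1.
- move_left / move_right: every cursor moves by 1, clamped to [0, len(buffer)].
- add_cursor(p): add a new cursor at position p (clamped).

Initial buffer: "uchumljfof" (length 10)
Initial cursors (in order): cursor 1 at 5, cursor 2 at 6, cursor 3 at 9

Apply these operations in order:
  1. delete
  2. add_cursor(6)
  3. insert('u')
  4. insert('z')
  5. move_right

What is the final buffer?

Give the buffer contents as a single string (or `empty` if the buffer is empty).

Answer: uchuuuzzjfuuzzf

Derivation:
After op 1 (delete): buffer="uchujff" (len 7), cursors c1@4 c2@4 c3@6, authorship .......
After op 2 (add_cursor(6)): buffer="uchujff" (len 7), cursors c1@4 c2@4 c3@6 c4@6, authorship .......
After op 3 (insert('u')): buffer="uchuuujfuuf" (len 11), cursors c1@6 c2@6 c3@10 c4@10, authorship ....12..34.
After op 4 (insert('z')): buffer="uchuuuzzjfuuzzf" (len 15), cursors c1@8 c2@8 c3@14 c4@14, authorship ....1212..3434.
After op 5 (move_right): buffer="uchuuuzzjfuuzzf" (len 15), cursors c1@9 c2@9 c3@15 c4@15, authorship ....1212..3434.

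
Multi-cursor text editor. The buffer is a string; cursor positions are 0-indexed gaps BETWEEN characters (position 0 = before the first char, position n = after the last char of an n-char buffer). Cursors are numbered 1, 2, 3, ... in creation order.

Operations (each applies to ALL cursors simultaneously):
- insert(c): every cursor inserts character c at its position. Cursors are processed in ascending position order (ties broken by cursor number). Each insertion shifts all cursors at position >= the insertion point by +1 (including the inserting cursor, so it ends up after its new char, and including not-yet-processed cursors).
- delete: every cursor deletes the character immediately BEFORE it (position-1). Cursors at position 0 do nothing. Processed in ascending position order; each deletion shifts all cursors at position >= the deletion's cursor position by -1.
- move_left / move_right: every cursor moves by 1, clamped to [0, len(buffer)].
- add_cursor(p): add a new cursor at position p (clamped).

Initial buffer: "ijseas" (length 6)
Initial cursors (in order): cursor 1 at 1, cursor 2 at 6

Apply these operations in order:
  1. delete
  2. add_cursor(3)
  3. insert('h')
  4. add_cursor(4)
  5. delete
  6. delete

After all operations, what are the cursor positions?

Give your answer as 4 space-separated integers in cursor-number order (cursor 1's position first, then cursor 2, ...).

Answer: 0 0 0 0

Derivation:
After op 1 (delete): buffer="jsea" (len 4), cursors c1@0 c2@4, authorship ....
After op 2 (add_cursor(3)): buffer="jsea" (len 4), cursors c1@0 c3@3 c2@4, authorship ....
After op 3 (insert('h')): buffer="hjsehah" (len 7), cursors c1@1 c3@5 c2@7, authorship 1...3.2
After op 4 (add_cursor(4)): buffer="hjsehah" (len 7), cursors c1@1 c4@4 c3@5 c2@7, authorship 1...3.2
After op 5 (delete): buffer="jsa" (len 3), cursors c1@0 c3@2 c4@2 c2@3, authorship ...
After op 6 (delete): buffer="" (len 0), cursors c1@0 c2@0 c3@0 c4@0, authorship 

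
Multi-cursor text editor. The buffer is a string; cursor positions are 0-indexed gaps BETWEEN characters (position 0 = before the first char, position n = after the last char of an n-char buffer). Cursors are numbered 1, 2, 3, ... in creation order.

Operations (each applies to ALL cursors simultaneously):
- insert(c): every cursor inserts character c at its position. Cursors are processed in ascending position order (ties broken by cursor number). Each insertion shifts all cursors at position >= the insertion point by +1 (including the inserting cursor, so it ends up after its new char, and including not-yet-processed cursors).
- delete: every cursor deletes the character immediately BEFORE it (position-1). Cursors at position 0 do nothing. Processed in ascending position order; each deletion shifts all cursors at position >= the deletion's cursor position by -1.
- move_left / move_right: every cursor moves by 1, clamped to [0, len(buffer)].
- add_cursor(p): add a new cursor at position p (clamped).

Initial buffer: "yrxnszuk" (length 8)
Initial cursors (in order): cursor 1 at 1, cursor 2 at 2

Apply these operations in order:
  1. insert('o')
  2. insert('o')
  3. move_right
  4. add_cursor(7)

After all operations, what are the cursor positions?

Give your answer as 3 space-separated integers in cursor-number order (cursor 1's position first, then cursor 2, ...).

After op 1 (insert('o')): buffer="yoroxnszuk" (len 10), cursors c1@2 c2@4, authorship .1.2......
After op 2 (insert('o')): buffer="yoorooxnszuk" (len 12), cursors c1@3 c2@6, authorship .11.22......
After op 3 (move_right): buffer="yoorooxnszuk" (len 12), cursors c1@4 c2@7, authorship .11.22......
After op 4 (add_cursor(7)): buffer="yoorooxnszuk" (len 12), cursors c1@4 c2@7 c3@7, authorship .11.22......

Answer: 4 7 7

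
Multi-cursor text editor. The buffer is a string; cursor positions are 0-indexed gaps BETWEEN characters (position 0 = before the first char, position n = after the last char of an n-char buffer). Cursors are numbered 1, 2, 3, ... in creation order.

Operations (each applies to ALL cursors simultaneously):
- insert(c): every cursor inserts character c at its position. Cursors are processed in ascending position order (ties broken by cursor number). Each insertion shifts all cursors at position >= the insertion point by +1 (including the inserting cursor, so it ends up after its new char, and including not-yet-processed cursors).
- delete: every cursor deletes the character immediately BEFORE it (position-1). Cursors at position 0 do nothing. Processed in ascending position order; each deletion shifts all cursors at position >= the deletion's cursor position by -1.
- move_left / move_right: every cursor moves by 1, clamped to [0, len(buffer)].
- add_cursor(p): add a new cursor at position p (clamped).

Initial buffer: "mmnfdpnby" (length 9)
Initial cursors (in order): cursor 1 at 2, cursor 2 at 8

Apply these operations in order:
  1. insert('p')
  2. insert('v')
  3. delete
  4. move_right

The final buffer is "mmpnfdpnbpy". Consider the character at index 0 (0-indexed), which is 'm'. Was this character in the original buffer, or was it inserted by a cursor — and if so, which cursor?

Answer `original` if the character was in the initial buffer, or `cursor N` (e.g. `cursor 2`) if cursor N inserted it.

After op 1 (insert('p')): buffer="mmpnfdpnbpy" (len 11), cursors c1@3 c2@10, authorship ..1......2.
After op 2 (insert('v')): buffer="mmpvnfdpnbpvy" (len 13), cursors c1@4 c2@12, authorship ..11......22.
After op 3 (delete): buffer="mmpnfdpnbpy" (len 11), cursors c1@3 c2@10, authorship ..1......2.
After op 4 (move_right): buffer="mmpnfdpnbpy" (len 11), cursors c1@4 c2@11, authorship ..1......2.
Authorship (.=original, N=cursor N): . . 1 . . . . . . 2 .
Index 0: author = original

Answer: original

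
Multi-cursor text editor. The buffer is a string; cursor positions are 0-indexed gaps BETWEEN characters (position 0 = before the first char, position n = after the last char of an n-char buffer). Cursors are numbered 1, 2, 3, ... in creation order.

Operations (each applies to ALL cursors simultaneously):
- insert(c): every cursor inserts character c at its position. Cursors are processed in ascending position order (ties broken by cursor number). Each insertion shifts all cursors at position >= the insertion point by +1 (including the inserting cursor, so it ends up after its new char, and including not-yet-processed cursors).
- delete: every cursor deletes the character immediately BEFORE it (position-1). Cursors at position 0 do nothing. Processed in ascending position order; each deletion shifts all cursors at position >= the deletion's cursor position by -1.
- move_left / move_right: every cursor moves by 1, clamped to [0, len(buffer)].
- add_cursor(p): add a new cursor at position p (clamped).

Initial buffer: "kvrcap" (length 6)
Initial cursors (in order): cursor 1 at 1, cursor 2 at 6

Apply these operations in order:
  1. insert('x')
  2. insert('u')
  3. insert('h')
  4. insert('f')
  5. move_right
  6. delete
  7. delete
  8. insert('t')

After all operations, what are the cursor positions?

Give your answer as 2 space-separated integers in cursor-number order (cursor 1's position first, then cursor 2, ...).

After op 1 (insert('x')): buffer="kxvrcapx" (len 8), cursors c1@2 c2@8, authorship .1.....2
After op 2 (insert('u')): buffer="kxuvrcapxu" (len 10), cursors c1@3 c2@10, authorship .11.....22
After op 3 (insert('h')): buffer="kxuhvrcapxuh" (len 12), cursors c1@4 c2@12, authorship .111.....222
After op 4 (insert('f')): buffer="kxuhfvrcapxuhf" (len 14), cursors c1@5 c2@14, authorship .1111.....2222
After op 5 (move_right): buffer="kxuhfvrcapxuhf" (len 14), cursors c1@6 c2@14, authorship .1111.....2222
After op 6 (delete): buffer="kxuhfrcapxuh" (len 12), cursors c1@5 c2@12, authorship .1111....222
After op 7 (delete): buffer="kxuhrcapxu" (len 10), cursors c1@4 c2@10, authorship .111....22
After op 8 (insert('t')): buffer="kxuhtrcapxut" (len 12), cursors c1@5 c2@12, authorship .1111....222

Answer: 5 12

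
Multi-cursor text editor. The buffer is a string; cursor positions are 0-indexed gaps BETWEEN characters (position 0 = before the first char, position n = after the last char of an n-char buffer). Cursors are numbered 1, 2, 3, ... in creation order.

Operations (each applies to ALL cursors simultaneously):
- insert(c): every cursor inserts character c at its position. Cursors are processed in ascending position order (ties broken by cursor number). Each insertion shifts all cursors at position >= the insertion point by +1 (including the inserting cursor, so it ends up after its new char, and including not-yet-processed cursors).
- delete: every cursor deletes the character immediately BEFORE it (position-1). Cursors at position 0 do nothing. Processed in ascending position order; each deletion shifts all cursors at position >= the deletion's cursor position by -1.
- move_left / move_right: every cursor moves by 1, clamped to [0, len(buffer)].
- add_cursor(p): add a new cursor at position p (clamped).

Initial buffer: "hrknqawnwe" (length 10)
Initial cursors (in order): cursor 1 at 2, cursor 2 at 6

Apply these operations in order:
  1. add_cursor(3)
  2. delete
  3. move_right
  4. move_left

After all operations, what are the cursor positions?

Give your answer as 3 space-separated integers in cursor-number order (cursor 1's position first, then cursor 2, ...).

After op 1 (add_cursor(3)): buffer="hrknqawnwe" (len 10), cursors c1@2 c3@3 c2@6, authorship ..........
After op 2 (delete): buffer="hnqwnwe" (len 7), cursors c1@1 c3@1 c2@3, authorship .......
After op 3 (move_right): buffer="hnqwnwe" (len 7), cursors c1@2 c3@2 c2@4, authorship .......
After op 4 (move_left): buffer="hnqwnwe" (len 7), cursors c1@1 c3@1 c2@3, authorship .......

Answer: 1 3 1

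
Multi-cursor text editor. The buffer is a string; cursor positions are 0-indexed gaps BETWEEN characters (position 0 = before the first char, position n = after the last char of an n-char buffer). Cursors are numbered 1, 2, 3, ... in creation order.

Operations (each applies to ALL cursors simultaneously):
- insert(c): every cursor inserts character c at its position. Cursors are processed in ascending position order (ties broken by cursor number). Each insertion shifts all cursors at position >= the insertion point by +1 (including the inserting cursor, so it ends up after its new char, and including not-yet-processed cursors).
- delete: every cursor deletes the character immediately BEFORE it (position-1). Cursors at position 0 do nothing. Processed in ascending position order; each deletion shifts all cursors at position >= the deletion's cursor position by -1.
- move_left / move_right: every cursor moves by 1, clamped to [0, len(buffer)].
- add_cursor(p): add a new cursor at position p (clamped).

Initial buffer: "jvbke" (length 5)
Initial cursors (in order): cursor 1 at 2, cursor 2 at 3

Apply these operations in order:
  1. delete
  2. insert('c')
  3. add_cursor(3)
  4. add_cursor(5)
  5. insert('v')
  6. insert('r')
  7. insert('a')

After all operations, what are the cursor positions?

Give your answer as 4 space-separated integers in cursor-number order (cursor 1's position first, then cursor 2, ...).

After op 1 (delete): buffer="jke" (len 3), cursors c1@1 c2@1, authorship ...
After op 2 (insert('c')): buffer="jccke" (len 5), cursors c1@3 c2@3, authorship .12..
After op 3 (add_cursor(3)): buffer="jccke" (len 5), cursors c1@3 c2@3 c3@3, authorship .12..
After op 4 (add_cursor(5)): buffer="jccke" (len 5), cursors c1@3 c2@3 c3@3 c4@5, authorship .12..
After op 5 (insert('v')): buffer="jccvvvkev" (len 9), cursors c1@6 c2@6 c3@6 c4@9, authorship .12123..4
After op 6 (insert('r')): buffer="jccvvvrrrkevr" (len 13), cursors c1@9 c2@9 c3@9 c4@13, authorship .12123123..44
After op 7 (insert('a')): buffer="jccvvvrrraaakevra" (len 17), cursors c1@12 c2@12 c3@12 c4@17, authorship .12123123123..444

Answer: 12 12 12 17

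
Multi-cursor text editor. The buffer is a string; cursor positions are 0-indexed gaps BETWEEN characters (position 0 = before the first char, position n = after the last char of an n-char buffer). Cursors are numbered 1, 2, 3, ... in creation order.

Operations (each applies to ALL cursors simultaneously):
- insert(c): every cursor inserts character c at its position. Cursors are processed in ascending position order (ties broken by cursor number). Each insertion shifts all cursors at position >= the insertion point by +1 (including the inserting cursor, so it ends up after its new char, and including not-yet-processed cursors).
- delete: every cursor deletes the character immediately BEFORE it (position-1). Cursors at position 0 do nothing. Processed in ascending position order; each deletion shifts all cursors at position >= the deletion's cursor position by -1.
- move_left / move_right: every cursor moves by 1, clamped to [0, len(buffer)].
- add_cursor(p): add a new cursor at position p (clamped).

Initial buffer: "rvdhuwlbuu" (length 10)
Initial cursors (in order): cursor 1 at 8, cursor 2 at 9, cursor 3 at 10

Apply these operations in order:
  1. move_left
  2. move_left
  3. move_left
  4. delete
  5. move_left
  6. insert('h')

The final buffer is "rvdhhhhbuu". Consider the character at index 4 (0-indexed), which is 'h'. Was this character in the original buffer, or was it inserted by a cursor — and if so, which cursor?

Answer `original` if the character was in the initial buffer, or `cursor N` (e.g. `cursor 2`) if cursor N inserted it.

Answer: cursor 2

Derivation:
After op 1 (move_left): buffer="rvdhuwlbuu" (len 10), cursors c1@7 c2@8 c3@9, authorship ..........
After op 2 (move_left): buffer="rvdhuwlbuu" (len 10), cursors c1@6 c2@7 c3@8, authorship ..........
After op 3 (move_left): buffer="rvdhuwlbuu" (len 10), cursors c1@5 c2@6 c3@7, authorship ..........
After op 4 (delete): buffer="rvdhbuu" (len 7), cursors c1@4 c2@4 c3@4, authorship .......
After op 5 (move_left): buffer="rvdhbuu" (len 7), cursors c1@3 c2@3 c3@3, authorship .......
After op 6 (insert('h')): buffer="rvdhhhhbuu" (len 10), cursors c1@6 c2@6 c3@6, authorship ...123....
Authorship (.=original, N=cursor N): . . . 1 2 3 . . . .
Index 4: author = 2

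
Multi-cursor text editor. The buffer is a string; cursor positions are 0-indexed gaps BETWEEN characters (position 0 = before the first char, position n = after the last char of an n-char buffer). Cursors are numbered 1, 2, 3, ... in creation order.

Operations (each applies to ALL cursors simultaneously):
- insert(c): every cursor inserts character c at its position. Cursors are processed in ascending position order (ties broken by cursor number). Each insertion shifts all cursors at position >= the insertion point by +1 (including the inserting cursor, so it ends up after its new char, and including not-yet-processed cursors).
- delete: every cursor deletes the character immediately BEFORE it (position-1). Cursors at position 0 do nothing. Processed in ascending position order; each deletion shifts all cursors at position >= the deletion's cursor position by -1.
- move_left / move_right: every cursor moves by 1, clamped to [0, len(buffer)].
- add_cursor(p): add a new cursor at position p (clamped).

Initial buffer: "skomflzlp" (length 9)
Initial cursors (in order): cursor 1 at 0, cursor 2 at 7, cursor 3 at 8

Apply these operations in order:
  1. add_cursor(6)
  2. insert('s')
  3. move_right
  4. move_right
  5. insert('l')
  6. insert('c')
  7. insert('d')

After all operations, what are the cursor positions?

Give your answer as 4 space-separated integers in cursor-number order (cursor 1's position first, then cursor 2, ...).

Answer: 6 21 25 16

Derivation:
After op 1 (add_cursor(6)): buffer="skomflzlp" (len 9), cursors c1@0 c4@6 c2@7 c3@8, authorship .........
After op 2 (insert('s')): buffer="sskomflszslsp" (len 13), cursors c1@1 c4@8 c2@10 c3@12, authorship 1......4.2.3.
After op 3 (move_right): buffer="sskomflszslsp" (len 13), cursors c1@2 c4@9 c2@11 c3@13, authorship 1......4.2.3.
After op 4 (move_right): buffer="sskomflszslsp" (len 13), cursors c1@3 c4@10 c2@12 c3@13, authorship 1......4.2.3.
After op 5 (insert('l')): buffer="ssklomflszsllslpl" (len 17), cursors c1@4 c4@12 c2@15 c3@17, authorship 1..1....4.24.32.3
After op 6 (insert('c')): buffer="ssklcomflszslclslcplc" (len 21), cursors c1@5 c4@14 c2@18 c3@21, authorship 1..11....4.244.322.33
After op 7 (insert('d')): buffer="ssklcdomflszslcdlslcdplcd" (len 25), cursors c1@6 c4@16 c2@21 c3@25, authorship 1..111....4.2444.3222.333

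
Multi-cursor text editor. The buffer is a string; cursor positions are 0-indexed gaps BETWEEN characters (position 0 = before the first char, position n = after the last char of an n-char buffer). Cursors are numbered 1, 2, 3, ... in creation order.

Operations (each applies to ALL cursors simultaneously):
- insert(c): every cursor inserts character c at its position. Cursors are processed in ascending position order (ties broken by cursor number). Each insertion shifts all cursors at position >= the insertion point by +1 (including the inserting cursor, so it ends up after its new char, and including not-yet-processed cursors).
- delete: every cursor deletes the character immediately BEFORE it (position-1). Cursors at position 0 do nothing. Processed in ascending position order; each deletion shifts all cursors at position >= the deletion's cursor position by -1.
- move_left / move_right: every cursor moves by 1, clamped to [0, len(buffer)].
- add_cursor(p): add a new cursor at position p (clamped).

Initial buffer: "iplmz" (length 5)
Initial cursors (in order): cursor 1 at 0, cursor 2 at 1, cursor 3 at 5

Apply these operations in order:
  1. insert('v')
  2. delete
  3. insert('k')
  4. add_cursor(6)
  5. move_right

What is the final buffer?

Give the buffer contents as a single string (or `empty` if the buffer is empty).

After op 1 (insert('v')): buffer="vivplmzv" (len 8), cursors c1@1 c2@3 c3@8, authorship 1.2....3
After op 2 (delete): buffer="iplmz" (len 5), cursors c1@0 c2@1 c3@5, authorship .....
After op 3 (insert('k')): buffer="kikplmzk" (len 8), cursors c1@1 c2@3 c3@8, authorship 1.2....3
After op 4 (add_cursor(6)): buffer="kikplmzk" (len 8), cursors c1@1 c2@3 c4@6 c3@8, authorship 1.2....3
After op 5 (move_right): buffer="kikplmzk" (len 8), cursors c1@2 c2@4 c4@7 c3@8, authorship 1.2....3

Answer: kikplmzk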